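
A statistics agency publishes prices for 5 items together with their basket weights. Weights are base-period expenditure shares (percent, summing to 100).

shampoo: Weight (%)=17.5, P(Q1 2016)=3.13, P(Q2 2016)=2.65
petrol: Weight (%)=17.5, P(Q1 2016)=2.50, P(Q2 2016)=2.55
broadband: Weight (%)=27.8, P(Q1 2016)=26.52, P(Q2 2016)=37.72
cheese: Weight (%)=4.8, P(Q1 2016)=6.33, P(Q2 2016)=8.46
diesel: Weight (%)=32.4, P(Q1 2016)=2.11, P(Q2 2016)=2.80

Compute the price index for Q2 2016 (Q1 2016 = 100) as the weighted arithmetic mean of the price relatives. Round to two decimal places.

121.62

shampoo: 17.5 × (2.65/3.13) = 17.5 × 0.846645 = 14.8163
petrol: 17.5 × (2.55/2.50) = 17.5 × 1.020000 = 17.8500
broadband: 27.8 × (37.72/26.52) = 27.8 × 1.422323 = 39.5406
cheese: 4.8 × (8.46/6.33) = 4.8 × 1.336493 = 6.4152
diesel: 32.4 × (2.80/2.11) = 32.4 × 1.327014 = 42.9953
Index = Σ wᵢ·(p₁ᵢ/p₀ᵢ) = 14.8163 + 17.8500 + 39.5406 + 6.4152 + 42.9953 = 121.6173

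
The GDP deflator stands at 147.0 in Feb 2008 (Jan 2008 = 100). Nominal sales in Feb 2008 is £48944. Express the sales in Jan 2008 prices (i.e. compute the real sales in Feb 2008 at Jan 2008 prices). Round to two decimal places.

33295.24

Real = Nominal ÷ (Index/100) = 48944 ÷ (147.0/100)
     = 48944 ÷ 1.470 = 33295.2381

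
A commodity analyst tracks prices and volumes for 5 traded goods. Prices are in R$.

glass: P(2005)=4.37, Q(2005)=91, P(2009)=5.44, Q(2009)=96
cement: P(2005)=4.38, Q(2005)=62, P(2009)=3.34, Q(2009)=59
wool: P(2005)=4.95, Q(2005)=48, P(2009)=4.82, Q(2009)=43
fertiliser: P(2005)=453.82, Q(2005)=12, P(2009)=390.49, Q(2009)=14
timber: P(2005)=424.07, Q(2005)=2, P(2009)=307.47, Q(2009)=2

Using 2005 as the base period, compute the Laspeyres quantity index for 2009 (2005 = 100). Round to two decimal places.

Laspeyres quantity index uses base-period prices as weights.
ΣP(2005)·Q(2009) = 4.37×96 + 4.38×59 + 4.95×43 + 453.82×14 + 424.07×2 = 419.52 + 258.42 + 212.85 + 6353.48 + 848.14 = 8092.41
ΣP(2005)·Q(2005) = 4.37×91 + 4.38×62 + 4.95×48 + 453.82×12 + 424.07×2 = 397.67 + 271.56 + 237.6 + 5445.84 + 848.14 = 7200.81
Index = 8092.41 / 7200.81 × 100 = 112.3819

112.38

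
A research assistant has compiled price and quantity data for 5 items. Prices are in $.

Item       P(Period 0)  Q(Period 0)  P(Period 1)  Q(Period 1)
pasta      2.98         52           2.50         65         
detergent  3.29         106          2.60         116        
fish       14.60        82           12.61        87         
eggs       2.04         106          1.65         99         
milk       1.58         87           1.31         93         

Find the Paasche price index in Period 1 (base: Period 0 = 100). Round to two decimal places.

Paasche price index uses current-period quantities as weights.
ΣP(Period 1)·Q(Period 1) = 2.50×65 + 2.60×116 + 12.61×87 + 1.65×99 + 1.31×93 = 162.5 + 301.6 + 1097.07 + 163.35 + 121.83 = 1846.35
ΣP(Period 0)·Q(Period 1) = 2.98×65 + 3.29×116 + 14.60×87 + 2.04×99 + 1.58×93 = 193.7 + 381.64 + 1270.2 + 201.96 + 146.94 = 2194.44
Index = 1846.35 / 2194.44 × 100 = 84.1376

84.14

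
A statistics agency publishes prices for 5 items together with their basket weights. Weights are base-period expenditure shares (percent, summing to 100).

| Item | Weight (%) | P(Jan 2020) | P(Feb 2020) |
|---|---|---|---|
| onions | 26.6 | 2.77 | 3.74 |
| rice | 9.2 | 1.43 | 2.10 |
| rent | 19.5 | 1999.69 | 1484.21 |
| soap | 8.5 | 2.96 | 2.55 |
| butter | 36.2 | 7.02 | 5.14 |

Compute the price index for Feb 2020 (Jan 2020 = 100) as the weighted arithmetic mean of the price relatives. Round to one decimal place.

onions: 26.6 × (3.74/2.77) = 26.6 × 1.350181 = 35.9148
rice: 9.2 × (2.10/1.43) = 9.2 × 1.468531 = 13.5105
rent: 19.5 × (1484.21/1999.69) = 19.5 × 0.742220 = 14.4733
soap: 8.5 × (2.55/2.96) = 8.5 × 0.861486 = 7.3226
butter: 36.2 × (5.14/7.02) = 36.2 × 0.732194 = 26.5054
Index = Σ wᵢ·(p₁ᵢ/p₀ᵢ) = 35.9148 + 13.5105 + 14.4733 + 7.3226 + 26.5054 = 97.7266

97.7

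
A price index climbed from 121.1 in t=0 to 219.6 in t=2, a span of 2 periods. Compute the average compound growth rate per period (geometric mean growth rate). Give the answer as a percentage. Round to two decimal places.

Growth factor = (219.6/121.1)^(1/2) = (1.813377)^(1/2) = 1.346617
Growth rate = 1.346617 − 1 = 0.346617 = 34.6617%

34.66%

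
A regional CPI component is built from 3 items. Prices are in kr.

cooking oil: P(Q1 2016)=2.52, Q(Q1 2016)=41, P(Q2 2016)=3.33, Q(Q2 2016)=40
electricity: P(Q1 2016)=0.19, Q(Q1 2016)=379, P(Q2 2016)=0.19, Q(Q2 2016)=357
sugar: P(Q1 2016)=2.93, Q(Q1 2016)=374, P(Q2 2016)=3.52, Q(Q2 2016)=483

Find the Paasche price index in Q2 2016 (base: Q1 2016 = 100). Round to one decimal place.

120.0

Paasche price index uses current-period quantities as weights.
ΣP(Q2 2016)·Q(Q2 2016) = 3.33×40 + 0.19×357 + 3.52×483 = 133.2 + 67.83 + 1700.16 = 1901.19
ΣP(Q1 2016)·Q(Q2 2016) = 2.52×40 + 0.19×357 + 2.93×483 = 100.8 + 67.83 + 1415.19 = 1583.82
Index = 1901.19 / 1583.82 × 100 = 120.0383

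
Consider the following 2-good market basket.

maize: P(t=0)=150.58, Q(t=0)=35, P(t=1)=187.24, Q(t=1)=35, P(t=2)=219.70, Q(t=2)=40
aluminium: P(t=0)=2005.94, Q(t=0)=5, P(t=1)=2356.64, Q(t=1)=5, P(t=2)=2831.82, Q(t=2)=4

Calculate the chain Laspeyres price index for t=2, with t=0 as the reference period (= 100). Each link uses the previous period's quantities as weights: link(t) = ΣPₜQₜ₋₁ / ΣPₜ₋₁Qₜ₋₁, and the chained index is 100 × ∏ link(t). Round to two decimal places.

Link t=0→t=1:
ΣP(t=1)Q(t=0) = 187.24×35 + 2356.64×5 = 6553.4 + 11783.2 = 18336.6
ΣP(t=0)Q(t=0) = 150.58×35 + 2005.94×5 = 5270.3 + 10029.7 = 15300
link = 18336.6/15300 = 1.198471
Link t=1→t=2:
ΣP(t=2)Q(t=1) = 219.70×35 + 2831.82×5 = 7689.5 + 14159.1 = 21848.6
ΣP(t=1)Q(t=1) = 187.24×35 + 2356.64×5 = 6553.4 + 11783.2 = 18336.6
link = 21848.6/18336.6 = 1.191530
Chained index = 100 × 1.198471 × 1.191530 = 142.8013

142.80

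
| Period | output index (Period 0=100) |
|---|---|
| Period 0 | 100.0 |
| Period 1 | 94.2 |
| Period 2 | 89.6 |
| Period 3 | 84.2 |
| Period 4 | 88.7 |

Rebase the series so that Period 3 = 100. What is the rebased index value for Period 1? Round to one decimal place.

111.9

Rebased(Period 1) = 94.2 / 84.2 × 100 = 111.8765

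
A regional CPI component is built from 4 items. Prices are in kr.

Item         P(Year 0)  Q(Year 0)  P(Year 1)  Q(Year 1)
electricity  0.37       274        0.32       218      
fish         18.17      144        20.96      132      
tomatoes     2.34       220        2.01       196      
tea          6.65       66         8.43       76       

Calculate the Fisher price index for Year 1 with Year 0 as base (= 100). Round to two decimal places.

Laspeyres component (base-period weights):
ΣP(Year 1)Q(Year 0) = 0.32×274 + 20.96×144 + 2.01×220 + 8.43×66 = 87.68 + 3018.24 + 442.2 + 556.38 = 4104.5
ΣP(Year 0)Q(Year 0) = 0.37×274 + 18.17×144 + 2.34×220 + 6.65×66 = 101.38 + 2616.48 + 514.8 + 438.9 = 3671.56
L = 4104.5 / 3671.56 × 100 = 111.7917
Paasche component (current-period weights):
ΣP(Year 1)Q(Year 1) = 0.32×218 + 20.96×132 + 2.01×196 + 8.43×76 = 69.76 + 2766.72 + 393.96 + 640.68 = 3871.12
ΣP(Year 0)Q(Year 1) = 0.37×218 + 18.17×132 + 2.34×196 + 6.65×76 = 80.66 + 2398.44 + 458.64 + 505.4 = 3443.14
P = 3871.12 / 3443.14 × 100 = 112.4299
Fisher = √(L × P) = √(111.7917 × 112.4299) = 112.1104

112.11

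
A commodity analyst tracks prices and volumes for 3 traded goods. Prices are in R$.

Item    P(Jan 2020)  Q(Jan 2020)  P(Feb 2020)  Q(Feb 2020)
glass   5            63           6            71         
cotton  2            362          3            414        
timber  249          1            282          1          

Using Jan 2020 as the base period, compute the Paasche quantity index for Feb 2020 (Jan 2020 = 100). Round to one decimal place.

Paasche quantity index uses current-period prices as weights.
ΣP(Feb 2020)·Q(Feb 2020) = 6×71 + 3×414 + 282×1 = 426 + 1242 + 282 = 1950
ΣP(Feb 2020)·Q(Jan 2020) = 6×63 + 3×362 + 282×1 = 378 + 1086 + 282 = 1746
Index = 1950 / 1746 × 100 = 111.6838

111.7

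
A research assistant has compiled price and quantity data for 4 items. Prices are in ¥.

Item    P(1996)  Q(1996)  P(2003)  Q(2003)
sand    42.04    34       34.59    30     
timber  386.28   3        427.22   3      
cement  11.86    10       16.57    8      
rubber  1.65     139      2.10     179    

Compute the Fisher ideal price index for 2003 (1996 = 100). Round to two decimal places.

Laspeyres component (base-period weights):
ΣP(2003)Q(1996) = 34.59×34 + 427.22×3 + 16.57×10 + 2.10×139 = 1176.06 + 1281.66 + 165.7 + 291.9 = 2915.32
ΣP(1996)Q(1996) = 42.04×34 + 386.28×3 + 11.86×10 + 1.65×139 = 1429.36 + 1158.84 + 118.6 + 229.35 = 2936.15
L = 2915.32 / 2936.15 × 100 = 99.2906
Paasche component (current-period weights):
ΣP(2003)Q(2003) = 34.59×30 + 427.22×3 + 16.57×8 + 2.10×179 = 1037.7 + 1281.66 + 132.56 + 375.9 = 2827.82
ΣP(1996)Q(2003) = 42.04×30 + 386.28×3 + 11.86×8 + 1.65×179 = 1261.2 + 1158.84 + 94.88 + 295.35 = 2810.27
P = 2827.82 / 2810.27 × 100 = 100.6245
Fisher = √(L × P) = √(99.2906 × 100.6245) = 99.9553

99.96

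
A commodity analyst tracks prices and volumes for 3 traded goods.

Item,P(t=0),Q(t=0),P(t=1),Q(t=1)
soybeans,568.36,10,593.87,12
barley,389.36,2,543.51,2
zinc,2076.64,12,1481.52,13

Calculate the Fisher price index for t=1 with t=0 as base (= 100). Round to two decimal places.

Laspeyres component (base-period weights):
ΣP(t=1)Q(t=0) = 593.87×10 + 543.51×2 + 1481.52×12 = 5938.7 + 1087.02 + 17778.24 = 24803.96
ΣP(t=0)Q(t=0) = 568.36×10 + 389.36×2 + 2076.64×12 = 5683.6 + 778.72 + 24919.68 = 31382
L = 24803.96 / 31382 × 100 = 79.0388
Paasche component (current-period weights):
ΣP(t=1)Q(t=1) = 593.87×12 + 543.51×2 + 1481.52×13 = 7126.44 + 1087.02 + 19259.76 = 27473.22
ΣP(t=0)Q(t=1) = 568.36×12 + 389.36×2 + 2076.64×13 = 6820.32 + 778.72 + 26996.32 = 34595.36
P = 27473.22 / 34595.36 × 100 = 79.4130
Fisher = √(L × P) = √(79.0388 × 79.4130) = 79.2257

79.23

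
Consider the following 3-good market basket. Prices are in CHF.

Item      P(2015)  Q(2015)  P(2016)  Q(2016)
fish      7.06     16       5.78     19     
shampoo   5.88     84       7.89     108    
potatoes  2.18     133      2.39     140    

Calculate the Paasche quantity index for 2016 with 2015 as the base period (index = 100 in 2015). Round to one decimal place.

Paasche quantity index uses current-period prices as weights.
ΣP(2016)·Q(2016) = 5.78×19 + 7.89×108 + 2.39×140 = 109.82 + 852.12 + 334.6 = 1296.54
ΣP(2016)·Q(2015) = 5.78×16 + 7.89×84 + 2.39×133 = 92.48 + 662.76 + 317.87 = 1073.11
Index = 1296.54 / 1073.11 × 100 = 120.8208

120.8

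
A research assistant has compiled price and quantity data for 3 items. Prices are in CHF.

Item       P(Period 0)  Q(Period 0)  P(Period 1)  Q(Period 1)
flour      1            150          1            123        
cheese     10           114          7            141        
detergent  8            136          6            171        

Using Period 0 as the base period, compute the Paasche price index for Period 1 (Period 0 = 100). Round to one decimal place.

Paasche price index uses current-period quantities as weights.
ΣP(Period 1)·Q(Period 1) = 1×123 + 7×141 + 6×171 = 123 + 987 + 1026 = 2136
ΣP(Period 0)·Q(Period 1) = 1×123 + 10×141 + 8×171 = 123 + 1410 + 1368 = 2901
Index = 2136 / 2901 × 100 = 73.6298

73.6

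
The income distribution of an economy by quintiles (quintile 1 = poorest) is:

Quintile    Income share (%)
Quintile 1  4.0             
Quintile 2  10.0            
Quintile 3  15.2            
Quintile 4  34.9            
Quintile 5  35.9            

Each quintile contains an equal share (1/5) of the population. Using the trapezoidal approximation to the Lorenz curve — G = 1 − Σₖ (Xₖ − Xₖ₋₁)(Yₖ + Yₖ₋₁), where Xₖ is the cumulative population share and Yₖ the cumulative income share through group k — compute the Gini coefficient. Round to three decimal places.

0.355

Cumulative income shares Yₖ: 0.0400, 0.1400, 0.2920, 0.6410, 1.0000
Σ (Xₖ−Xₖ₋₁)(Yₖ+Yₖ₋₁) = (1/5)(0.0400+0.0000) + (1/5)(0.1400+0.0400) + (1/5)(0.2920+0.1400) + (1/5)(0.6410+0.2920) + (1/5)(1.0000+0.6410)
  = 0.0080 + 0.0360 + 0.0864 + 0.1866 + 0.3282 = 0.6452
G = 1 − 0.6452 = 0.3548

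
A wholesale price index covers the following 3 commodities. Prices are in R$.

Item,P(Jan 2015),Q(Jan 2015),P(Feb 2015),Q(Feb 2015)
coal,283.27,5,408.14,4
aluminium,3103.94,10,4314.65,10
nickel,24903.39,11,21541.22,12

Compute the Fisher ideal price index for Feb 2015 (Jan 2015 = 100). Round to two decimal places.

91.85

Laspeyres component (base-period weights):
ΣP(Feb 2015)Q(Jan 2015) = 408.14×5 + 4314.65×10 + 21541.22×11 = 2040.7 + 43146.5 + 236953.42 = 282140.62
ΣP(Jan 2015)Q(Jan 2015) = 283.27×5 + 3103.94×10 + 24903.39×11 = 1416.35 + 31039.4 + 273937.29 = 306393.04
L = 282140.62 / 306393.04 × 100 = 92.0845
Paasche component (current-period weights):
ΣP(Feb 2015)Q(Feb 2015) = 408.14×4 + 4314.65×10 + 21541.22×12 = 1632.56 + 43146.5 + 258494.64 = 303273.7
ΣP(Jan 2015)Q(Feb 2015) = 283.27×4 + 3103.94×10 + 24903.39×12 = 1133.08 + 31039.4 + 298840.68 = 331013.16
P = 303273.7 / 331013.16 × 100 = 91.6198
Fisher = √(L × P) = √(92.0845 × 91.6198) = 91.8519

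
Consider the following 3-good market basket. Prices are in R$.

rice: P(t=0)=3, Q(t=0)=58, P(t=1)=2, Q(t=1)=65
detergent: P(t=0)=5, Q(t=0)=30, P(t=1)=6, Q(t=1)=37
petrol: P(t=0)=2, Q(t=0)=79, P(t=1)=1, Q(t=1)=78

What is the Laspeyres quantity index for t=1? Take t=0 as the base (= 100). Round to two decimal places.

111.20

Laspeyres quantity index uses base-period prices as weights.
ΣP(t=0)·Q(t=1) = 3×65 + 5×37 + 2×78 = 195 + 185 + 156 = 536
ΣP(t=0)·Q(t=0) = 3×58 + 5×30 + 2×79 = 174 + 150 + 158 = 482
Index = 536 / 482 × 100 = 111.2033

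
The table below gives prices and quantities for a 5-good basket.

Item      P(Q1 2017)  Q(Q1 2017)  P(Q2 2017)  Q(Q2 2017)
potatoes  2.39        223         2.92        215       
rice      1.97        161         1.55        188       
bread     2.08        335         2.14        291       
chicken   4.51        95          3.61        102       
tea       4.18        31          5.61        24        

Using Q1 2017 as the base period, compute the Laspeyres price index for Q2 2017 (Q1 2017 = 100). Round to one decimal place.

Laspeyres price index uses base-period quantities as weights.
ΣP(Q2 2017)·Q(Q1 2017) = 2.92×223 + 1.55×161 + 2.14×335 + 3.61×95 + 5.61×31 = 651.16 + 249.55 + 716.9 + 342.95 + 173.91 = 2134.47
ΣP(Q1 2017)·Q(Q1 2017) = 2.39×223 + 1.97×161 + 2.08×335 + 4.51×95 + 4.18×31 = 532.97 + 317.17 + 696.8 + 428.45 + 129.58 = 2104.97
Index = 2134.47 / 2104.97 × 100 = 101.4014

101.4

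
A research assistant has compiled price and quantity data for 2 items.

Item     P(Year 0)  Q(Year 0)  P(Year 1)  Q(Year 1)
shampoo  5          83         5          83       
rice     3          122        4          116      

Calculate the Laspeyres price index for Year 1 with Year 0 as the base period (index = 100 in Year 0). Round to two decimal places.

115.62

Laspeyres price index uses base-period quantities as weights.
ΣP(Year 1)·Q(Year 0) = 5×83 + 4×122 = 415 + 488 = 903
ΣP(Year 0)·Q(Year 0) = 5×83 + 3×122 = 415 + 366 = 781
Index = 903 / 781 × 100 = 115.6210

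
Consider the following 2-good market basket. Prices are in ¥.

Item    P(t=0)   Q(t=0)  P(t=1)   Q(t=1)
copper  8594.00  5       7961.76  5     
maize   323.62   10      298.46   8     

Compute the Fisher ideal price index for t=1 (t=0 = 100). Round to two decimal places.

92.62

Laspeyres component (base-period weights):
ΣP(t=1)Q(t=0) = 7961.76×5 + 298.46×10 = 39808.8 + 2984.6 = 42793.4
ΣP(t=0)Q(t=0) = 8594.00×5 + 323.62×10 = 42970 + 3236.2 = 46206.2
L = 42793.4 / 46206.2 × 100 = 92.6140
Paasche component (current-period weights):
ΣP(t=1)Q(t=1) = 7961.76×5 + 298.46×8 = 39808.8 + 2387.68 = 42196.48
ΣP(t=0)Q(t=1) = 8594.00×5 + 323.62×8 = 42970 + 2588.96 = 45558.96
P = 42196.48 / 45558.96 × 100 = 92.6195
Fisher = √(L × P) = √(92.6140 × 92.6195) = 92.6167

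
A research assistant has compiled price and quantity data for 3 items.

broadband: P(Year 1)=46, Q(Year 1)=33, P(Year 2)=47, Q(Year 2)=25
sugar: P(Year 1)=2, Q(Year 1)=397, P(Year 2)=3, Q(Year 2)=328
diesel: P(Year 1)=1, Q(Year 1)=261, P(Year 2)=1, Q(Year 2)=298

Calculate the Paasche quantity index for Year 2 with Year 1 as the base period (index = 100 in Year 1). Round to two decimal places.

81.82

Paasche quantity index uses current-period prices as weights.
ΣP(Year 2)·Q(Year 2) = 47×25 + 3×328 + 1×298 = 1175 + 984 + 298 = 2457
ΣP(Year 2)·Q(Year 1) = 47×33 + 3×397 + 1×261 = 1551 + 1191 + 261 = 3003
Index = 2457 / 3003 × 100 = 81.8182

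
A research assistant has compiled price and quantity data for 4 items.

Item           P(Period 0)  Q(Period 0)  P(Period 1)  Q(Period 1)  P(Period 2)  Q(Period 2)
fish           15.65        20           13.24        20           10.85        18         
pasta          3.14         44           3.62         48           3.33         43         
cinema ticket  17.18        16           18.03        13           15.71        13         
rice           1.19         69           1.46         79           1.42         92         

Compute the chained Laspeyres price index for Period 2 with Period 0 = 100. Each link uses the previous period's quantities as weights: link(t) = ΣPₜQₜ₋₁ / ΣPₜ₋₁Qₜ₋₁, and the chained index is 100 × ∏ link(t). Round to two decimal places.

Link Period 0→Period 1:
ΣP(Period 1)Q(Period 0) = 13.24×20 + 3.62×44 + 18.03×16 + 1.46×69 = 264.8 + 159.28 + 288.48 + 100.74 = 813.3
ΣP(Period 0)Q(Period 0) = 15.65×20 + 3.14×44 + 17.18×16 + 1.19×69 = 313 + 138.16 + 274.88 + 82.11 = 808.15
link = 813.3/808.15 = 1.006373
Link Period 1→Period 2:
ΣP(Period 2)Q(Period 1) = 10.85×20 + 3.33×48 + 15.71×13 + 1.42×79 = 217 + 159.84 + 204.23 + 112.18 = 693.25
ΣP(Period 1)Q(Period 1) = 13.24×20 + 3.62×48 + 18.03×13 + 1.46×79 = 264.8 + 173.76 + 234.39 + 115.34 = 788.29
link = 693.25/788.29 = 0.879435
Chained index = 100 × 1.006373 × 0.879435 = 88.5040

88.50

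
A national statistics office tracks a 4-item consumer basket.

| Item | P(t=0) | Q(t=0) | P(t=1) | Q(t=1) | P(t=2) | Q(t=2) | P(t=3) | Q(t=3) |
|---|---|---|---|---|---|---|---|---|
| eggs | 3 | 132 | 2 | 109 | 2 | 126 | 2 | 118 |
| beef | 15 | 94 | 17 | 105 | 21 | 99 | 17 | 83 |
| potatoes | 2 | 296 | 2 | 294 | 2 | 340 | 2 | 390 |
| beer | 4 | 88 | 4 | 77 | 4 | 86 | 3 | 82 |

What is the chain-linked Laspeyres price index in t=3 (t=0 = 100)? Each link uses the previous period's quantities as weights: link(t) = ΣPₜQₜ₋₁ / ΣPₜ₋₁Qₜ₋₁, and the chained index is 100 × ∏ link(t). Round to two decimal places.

100.04

Link t=0→t=1:
ΣP(t=1)Q(t=0) = 2×132 + 17×94 + 2×296 + 4×88 = 264 + 1598 + 592 + 352 = 2806
ΣP(t=0)Q(t=0) = 3×132 + 15×94 + 2×296 + 4×88 = 396 + 1410 + 592 + 352 = 2750
link = 2806/2750 = 1.020364
Link t=1→t=2:
ΣP(t=2)Q(t=1) = 2×109 + 21×105 + 2×294 + 4×77 = 218 + 2205 + 588 + 308 = 3319
ΣP(t=1)Q(t=1) = 2×109 + 17×105 + 2×294 + 4×77 = 218 + 1785 + 588 + 308 = 2899
link = 3319/2899 = 1.144878
Link t=2→t=3:
ΣP(t=3)Q(t=2) = 2×126 + 17×99 + 2×340 + 3×86 = 252 + 1683 + 680 + 258 = 2873
ΣP(t=2)Q(t=2) = 2×126 + 21×99 + 2×340 + 4×86 = 252 + 2079 + 680 + 344 = 3355
link = 2873/3355 = 0.856334
Chained index = 100 × 1.020364 × 1.144878 × 0.856334 = 100.0362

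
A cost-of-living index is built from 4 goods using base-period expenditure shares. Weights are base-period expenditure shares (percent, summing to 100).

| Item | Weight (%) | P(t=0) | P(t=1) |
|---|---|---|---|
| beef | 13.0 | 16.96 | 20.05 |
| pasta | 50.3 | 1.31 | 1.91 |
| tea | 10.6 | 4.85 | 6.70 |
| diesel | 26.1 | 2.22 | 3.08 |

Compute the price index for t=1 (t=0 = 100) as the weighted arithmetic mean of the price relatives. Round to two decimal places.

139.56

beef: 13.0 × (20.05/16.96) = 13.0 × 1.182193 = 15.3685
pasta: 50.3 × (1.91/1.31) = 50.3 × 1.458015 = 73.3382
tea: 10.6 × (6.70/4.85) = 10.6 × 1.381443 = 14.6433
diesel: 26.1 × (3.08/2.22) = 26.1 × 1.387387 = 36.2108
Index = Σ wᵢ·(p₁ᵢ/p₀ᵢ) = 15.3685 + 73.3382 + 14.6433 + 36.2108 = 139.5608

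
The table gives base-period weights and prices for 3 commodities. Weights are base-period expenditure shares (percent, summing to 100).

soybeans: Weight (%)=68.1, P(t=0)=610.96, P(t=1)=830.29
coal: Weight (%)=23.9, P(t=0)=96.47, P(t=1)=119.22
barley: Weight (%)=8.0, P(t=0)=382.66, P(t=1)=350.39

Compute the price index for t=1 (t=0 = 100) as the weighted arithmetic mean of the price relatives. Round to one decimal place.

soybeans: 68.1 × (830.29/610.96) = 68.1 × 1.358992 = 92.5474
coal: 23.9 × (119.22/96.47) = 23.9 × 1.235825 = 29.5362
barley: 8.0 × (350.39/382.66) = 8.0 × 0.915669 = 7.3254
Index = Σ wᵢ·(p₁ᵢ/p₀ᵢ) = 92.5474 + 29.5362 + 7.3254 = 129.4089

129.4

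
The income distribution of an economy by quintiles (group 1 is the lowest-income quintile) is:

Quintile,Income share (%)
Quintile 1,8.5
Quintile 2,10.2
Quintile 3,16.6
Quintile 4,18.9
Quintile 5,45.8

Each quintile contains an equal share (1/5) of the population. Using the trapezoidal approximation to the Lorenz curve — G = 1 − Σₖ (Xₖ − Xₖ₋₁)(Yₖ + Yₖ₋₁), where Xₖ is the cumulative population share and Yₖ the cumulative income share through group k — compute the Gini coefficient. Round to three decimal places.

Cumulative income shares Yₖ: 0.0850, 0.1870, 0.3530, 0.5420, 1.0000
Σ (Xₖ−Xₖ₋₁)(Yₖ+Yₖ₋₁) = (1/5)(0.0850+0.0000) + (1/5)(0.1870+0.0850) + (1/5)(0.3530+0.1870) + (1/5)(0.5420+0.3530) + (1/5)(1.0000+0.5420)
  = 0.0170 + 0.0544 + 0.1080 + 0.1790 + 0.3084 = 0.6668
G = 1 − 0.6668 = 0.3332

0.333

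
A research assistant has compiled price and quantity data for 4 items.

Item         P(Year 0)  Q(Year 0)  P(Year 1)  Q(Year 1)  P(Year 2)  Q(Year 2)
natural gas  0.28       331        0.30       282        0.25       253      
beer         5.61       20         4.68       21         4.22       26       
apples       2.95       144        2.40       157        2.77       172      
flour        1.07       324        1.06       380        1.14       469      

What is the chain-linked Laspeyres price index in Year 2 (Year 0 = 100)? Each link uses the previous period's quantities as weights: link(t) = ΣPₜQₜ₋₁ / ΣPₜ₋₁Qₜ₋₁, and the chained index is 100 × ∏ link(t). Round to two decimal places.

96.40

Link Year 0→Year 1:
ΣP(Year 1)Q(Year 0) = 0.30×331 + 4.68×20 + 2.40×144 + 1.06×324 = 99.3 + 93.6 + 345.6 + 343.44 = 881.94
ΣP(Year 0)Q(Year 0) = 0.28×331 + 5.61×20 + 2.95×144 + 1.07×324 = 92.68 + 112.2 + 424.8 + 346.68 = 976.36
link = 881.94/976.36 = 0.903294
Link Year 1→Year 2:
ΣP(Year 2)Q(Year 1) = 0.25×282 + 4.22×21 + 2.77×157 + 1.14×380 = 70.5 + 88.62 + 434.89 + 433.2 = 1027.21
ΣP(Year 1)Q(Year 1) = 0.30×282 + 4.68×21 + 2.40×157 + 1.06×380 = 84.6 + 98.28 + 376.8 + 402.8 = 962.48
link = 1027.21/962.48 = 1.067253
Chained index = 100 × 0.903294 × 1.067253 = 96.4043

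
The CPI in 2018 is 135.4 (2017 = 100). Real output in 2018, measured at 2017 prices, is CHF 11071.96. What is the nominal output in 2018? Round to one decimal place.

Nominal = Real × (Index/100) = 11071.96 × (135.4/100)
        = 11071.96 × 1.354 = 14991.4338

14991.4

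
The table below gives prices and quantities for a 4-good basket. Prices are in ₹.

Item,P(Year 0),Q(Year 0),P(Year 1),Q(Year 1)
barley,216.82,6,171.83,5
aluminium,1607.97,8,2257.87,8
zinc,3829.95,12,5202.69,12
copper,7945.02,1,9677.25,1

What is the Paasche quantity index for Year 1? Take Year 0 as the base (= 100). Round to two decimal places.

Paasche quantity index uses current-period prices as weights.
ΣP(Year 1)·Q(Year 1) = 171.83×5 + 2257.87×8 + 5202.69×12 + 9677.25×1 = 859.15 + 18062.96 + 62432.28 + 9677.25 = 91031.64
ΣP(Year 1)·Q(Year 0) = 171.83×6 + 2257.87×8 + 5202.69×12 + 9677.25×1 = 1030.98 + 18062.96 + 62432.28 + 9677.25 = 91203.47
Index = 91031.64 / 91203.47 × 100 = 99.8116

99.81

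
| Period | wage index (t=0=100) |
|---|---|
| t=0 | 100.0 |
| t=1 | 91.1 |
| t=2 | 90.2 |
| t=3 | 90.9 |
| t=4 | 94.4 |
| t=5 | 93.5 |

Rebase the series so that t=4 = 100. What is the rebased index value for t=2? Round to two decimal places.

95.55

Rebased(t=2) = 90.2 / 94.4 × 100 = 95.5508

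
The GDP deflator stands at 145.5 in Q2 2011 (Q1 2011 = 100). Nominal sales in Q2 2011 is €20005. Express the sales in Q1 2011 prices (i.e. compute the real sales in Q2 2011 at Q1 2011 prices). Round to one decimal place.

13749.1

Real = Nominal ÷ (Index/100) = 20005 ÷ (145.5/100)
     = 20005 ÷ 1.455 = 13749.1409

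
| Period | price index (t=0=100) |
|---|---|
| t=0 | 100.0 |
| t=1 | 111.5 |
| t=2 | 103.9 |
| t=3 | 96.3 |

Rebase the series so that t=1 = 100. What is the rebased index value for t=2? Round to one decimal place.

Rebased(t=2) = 103.9 / 111.5 × 100 = 93.1839

93.2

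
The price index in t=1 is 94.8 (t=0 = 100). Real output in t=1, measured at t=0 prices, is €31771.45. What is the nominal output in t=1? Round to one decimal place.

Nominal = Real × (Index/100) = 31771.45 × (94.8/100)
        = 31771.45 × 0.948 = 30119.3346

30119.3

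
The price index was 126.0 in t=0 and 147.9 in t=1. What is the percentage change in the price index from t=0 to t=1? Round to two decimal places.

Change = (147.9 − 126.0) / 126.0 × 100
       = 21.9 / 126.0 × 100 = 17.3810%

17.38%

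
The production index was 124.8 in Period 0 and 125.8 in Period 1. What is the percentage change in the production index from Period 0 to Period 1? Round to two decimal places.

Change = (125.8 − 124.8) / 124.8 × 100
       = 1.0 / 124.8 × 100 = 0.8013%

0.80%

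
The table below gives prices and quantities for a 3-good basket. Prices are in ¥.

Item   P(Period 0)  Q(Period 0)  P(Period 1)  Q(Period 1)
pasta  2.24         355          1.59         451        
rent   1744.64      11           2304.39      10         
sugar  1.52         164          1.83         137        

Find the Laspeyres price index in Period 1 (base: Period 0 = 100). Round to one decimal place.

Laspeyres price index uses base-period quantities as weights.
ΣP(Period 1)·Q(Period 0) = 1.59×355 + 2304.39×11 + 1.83×164 = 564.45 + 25348.29 + 300.12 = 26212.86
ΣP(Period 0)·Q(Period 0) = 2.24×355 + 1744.64×11 + 1.52×164 = 795.2 + 19191.04 + 249.28 = 20235.52
Index = 26212.86 / 20235.52 × 100 = 129.5389

129.5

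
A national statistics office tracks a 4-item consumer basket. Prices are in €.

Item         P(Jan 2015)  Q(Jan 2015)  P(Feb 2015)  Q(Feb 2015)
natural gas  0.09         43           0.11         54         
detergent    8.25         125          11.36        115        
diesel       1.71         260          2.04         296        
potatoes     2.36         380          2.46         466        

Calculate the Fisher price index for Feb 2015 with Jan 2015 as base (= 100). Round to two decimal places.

120.62

Laspeyres component (base-period weights):
ΣP(Feb 2015)Q(Jan 2015) = 0.11×43 + 11.36×125 + 2.04×260 + 2.46×380 = 4.73 + 1420 + 530.4 + 934.8 = 2889.93
ΣP(Jan 2015)Q(Jan 2015) = 0.09×43 + 8.25×125 + 1.71×260 + 2.36×380 = 3.87 + 1031.25 + 444.6 + 896.8 = 2376.52
L = 2889.93 / 2376.52 × 100 = 121.6034
Paasche component (current-period weights):
ΣP(Feb 2015)Q(Feb 2015) = 0.11×54 + 11.36×115 + 2.04×296 + 2.46×466 = 5.94 + 1306.4 + 603.84 + 1146.36 = 3062.54
ΣP(Jan 2015)Q(Feb 2015) = 0.09×54 + 8.25×115 + 1.71×296 + 2.36×466 = 4.86 + 948.75 + 506.16 + 1099.76 = 2559.53
P = 3062.54 / 2559.53 × 100 = 119.6524
Fisher = √(L × P) = √(121.6034 × 119.6524) = 120.6240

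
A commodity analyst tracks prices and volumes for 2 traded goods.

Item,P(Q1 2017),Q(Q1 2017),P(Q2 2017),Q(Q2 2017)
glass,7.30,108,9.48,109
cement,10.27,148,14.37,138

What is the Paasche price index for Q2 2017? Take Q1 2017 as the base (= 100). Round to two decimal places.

Paasche price index uses current-period quantities as weights.
ΣP(Q2 2017)·Q(Q2 2017) = 9.48×109 + 14.37×138 = 1033.32 + 1983.06 = 3016.38
ΣP(Q1 2017)·Q(Q2 2017) = 7.30×109 + 10.27×138 = 795.7 + 1417.26 = 2212.96
Index = 3016.38 / 2212.96 × 100 = 136.3052

136.31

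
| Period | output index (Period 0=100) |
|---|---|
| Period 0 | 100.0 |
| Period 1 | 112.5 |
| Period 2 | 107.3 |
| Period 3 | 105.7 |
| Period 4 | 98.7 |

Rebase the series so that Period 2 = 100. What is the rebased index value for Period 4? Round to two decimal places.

91.99

Rebased(Period 4) = 98.7 / 107.3 × 100 = 91.9851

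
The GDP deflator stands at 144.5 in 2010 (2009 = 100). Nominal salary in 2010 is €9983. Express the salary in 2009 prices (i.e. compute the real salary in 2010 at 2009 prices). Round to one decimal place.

6908.7

Real = Nominal ÷ (Index/100) = 9983 ÷ (144.5/100)
     = 9983 ÷ 1.445 = 6908.6505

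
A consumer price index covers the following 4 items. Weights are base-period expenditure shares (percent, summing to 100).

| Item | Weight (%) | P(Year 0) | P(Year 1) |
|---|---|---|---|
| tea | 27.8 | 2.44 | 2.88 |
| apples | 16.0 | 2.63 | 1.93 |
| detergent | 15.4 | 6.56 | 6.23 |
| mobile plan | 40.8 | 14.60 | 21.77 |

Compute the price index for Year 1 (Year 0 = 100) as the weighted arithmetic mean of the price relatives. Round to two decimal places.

120.02

tea: 27.8 × (2.88/2.44) = 27.8 × 1.180328 = 32.8131
apples: 16.0 × (1.93/2.63) = 16.0 × 0.733840 = 11.7414
detergent: 15.4 × (6.23/6.56) = 15.4 × 0.949695 = 14.6253
mobile plan: 40.8 × (21.77/14.60) = 40.8 × 1.491096 = 60.8367
Index = Σ wᵢ·(p₁ᵢ/p₀ᵢ) = 32.8131 + 11.7414 + 14.6253 + 60.8367 = 120.0166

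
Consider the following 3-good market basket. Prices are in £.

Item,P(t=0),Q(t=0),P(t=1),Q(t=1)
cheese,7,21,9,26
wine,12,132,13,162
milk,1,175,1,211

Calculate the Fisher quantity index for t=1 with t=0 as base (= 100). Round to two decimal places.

122.63

Laspeyres component (base-period weights):
ΣP(t=0)Q(t=1) = 7×26 + 12×162 + 1×211 = 182 + 1944 + 211 = 2337
ΣP(t=0)Q(t=0) = 7×21 + 12×132 + 1×175 = 147 + 1584 + 175 = 1906
L = 2337 / 1906 × 100 = 122.6128
Paasche component (current-period weights):
ΣP(t=1)Q(t=1) = 9×26 + 13×162 + 1×211 = 234 + 2106 + 211 = 2551
ΣP(t=1)Q(t=0) = 9×21 + 13×132 + 1×175 = 189 + 1716 + 175 = 2080
P = 2551 / 2080 × 100 = 122.6442
Fisher = √(L × P) = √(122.6128 × 122.6442) = 122.6285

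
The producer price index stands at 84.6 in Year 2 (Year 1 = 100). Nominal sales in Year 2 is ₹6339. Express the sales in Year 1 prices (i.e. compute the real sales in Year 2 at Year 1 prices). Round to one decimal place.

Real = Nominal ÷ (Index/100) = 6339 ÷ (84.6/100)
     = 6339 ÷ 0.846 = 7492.9078

7492.9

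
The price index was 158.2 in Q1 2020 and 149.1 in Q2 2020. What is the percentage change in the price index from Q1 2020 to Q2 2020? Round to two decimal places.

-5.75%

Change = (149.1 − 158.2) / 158.2 × 100
       = -9.1 / 158.2 × 100 = -5.7522%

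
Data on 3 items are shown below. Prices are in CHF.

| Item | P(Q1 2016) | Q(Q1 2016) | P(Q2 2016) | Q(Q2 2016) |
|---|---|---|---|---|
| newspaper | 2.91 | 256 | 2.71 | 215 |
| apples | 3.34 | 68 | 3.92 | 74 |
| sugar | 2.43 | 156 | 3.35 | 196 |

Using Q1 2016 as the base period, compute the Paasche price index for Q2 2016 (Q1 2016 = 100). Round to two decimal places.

113.36

Paasche price index uses current-period quantities as weights.
ΣP(Q2 2016)·Q(Q2 2016) = 2.71×215 + 3.92×74 + 3.35×196 = 582.65 + 290.08 + 656.6 = 1529.33
ΣP(Q1 2016)·Q(Q2 2016) = 2.91×215 + 3.34×74 + 2.43×196 = 625.65 + 247.16 + 476.28 = 1349.09
Index = 1529.33 / 1349.09 × 100 = 113.3601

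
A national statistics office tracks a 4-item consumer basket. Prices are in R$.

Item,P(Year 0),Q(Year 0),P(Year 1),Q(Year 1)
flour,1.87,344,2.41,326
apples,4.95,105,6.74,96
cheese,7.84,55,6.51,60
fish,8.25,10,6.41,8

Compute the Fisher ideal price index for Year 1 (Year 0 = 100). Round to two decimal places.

116.23

Laspeyres component (base-period weights):
ΣP(Year 1)Q(Year 0) = 2.41×344 + 6.74×105 + 6.51×55 + 6.41×10 = 829.04 + 707.7 + 358.05 + 64.1 = 1958.89
ΣP(Year 0)Q(Year 0) = 1.87×344 + 4.95×105 + 7.84×55 + 8.25×10 = 643.28 + 519.75 + 431.2 + 82.5 = 1676.73
L = 1958.89 / 1676.73 × 100 = 116.8280
Paasche component (current-period weights):
ΣP(Year 1)Q(Year 1) = 2.41×326 + 6.74×96 + 6.51×60 + 6.41×8 = 785.66 + 647.04 + 390.6 + 51.28 = 1874.58
ΣP(Year 0)Q(Year 1) = 1.87×326 + 4.95×96 + 7.84×60 + 8.25×8 = 609.62 + 475.2 + 470.4 + 66 = 1621.22
P = 1874.58 / 1621.22 × 100 = 115.6277
Fisher = √(L × P) = √(116.8280 × 115.6277) = 116.2263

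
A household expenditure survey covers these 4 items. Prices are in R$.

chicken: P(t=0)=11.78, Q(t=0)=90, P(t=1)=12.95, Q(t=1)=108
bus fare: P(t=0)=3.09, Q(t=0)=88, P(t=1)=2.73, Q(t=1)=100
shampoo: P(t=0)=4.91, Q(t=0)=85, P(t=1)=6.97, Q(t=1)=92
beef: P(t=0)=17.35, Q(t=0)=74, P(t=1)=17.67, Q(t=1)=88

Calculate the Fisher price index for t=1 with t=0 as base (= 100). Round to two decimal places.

108.82

Laspeyres component (base-period weights):
ΣP(t=1)Q(t=0) = 12.95×90 + 2.73×88 + 6.97×85 + 17.67×74 = 1165.5 + 240.24 + 592.45 + 1307.58 = 3305.77
ΣP(t=0)Q(t=0) = 11.78×90 + 3.09×88 + 4.91×85 + 17.35×74 = 1060.2 + 271.92 + 417.35 + 1283.9 = 3033.37
L = 3305.77 / 3033.37 × 100 = 108.9801
Paasche component (current-period weights):
ΣP(t=1)Q(t=1) = 12.95×108 + 2.73×100 + 6.97×92 + 17.67×88 = 1398.6 + 273 + 641.24 + 1554.96 = 3867.8
ΣP(t=0)Q(t=1) = 11.78×108 + 3.09×100 + 4.91×92 + 17.35×88 = 1272.24 + 309 + 451.72 + 1526.8 = 3559.76
P = 3867.8 / 3559.76 × 100 = 108.6534
Fisher = √(L × P) = √(108.9801 × 108.6534) = 108.8166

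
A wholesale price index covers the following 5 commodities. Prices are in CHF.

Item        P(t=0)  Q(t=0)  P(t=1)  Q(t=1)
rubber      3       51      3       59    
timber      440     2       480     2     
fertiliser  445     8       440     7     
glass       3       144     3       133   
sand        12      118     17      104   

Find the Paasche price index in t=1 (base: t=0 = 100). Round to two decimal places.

109.71

Paasche price index uses current-period quantities as weights.
ΣP(t=1)·Q(t=1) = 3×59 + 480×2 + 440×7 + 3×133 + 17×104 = 177 + 960 + 3080 + 399 + 1768 = 6384
ΣP(t=0)·Q(t=1) = 3×59 + 440×2 + 445×7 + 3×133 + 12×104 = 177 + 880 + 3115 + 399 + 1248 = 5819
Index = 6384 / 5819 × 100 = 109.7096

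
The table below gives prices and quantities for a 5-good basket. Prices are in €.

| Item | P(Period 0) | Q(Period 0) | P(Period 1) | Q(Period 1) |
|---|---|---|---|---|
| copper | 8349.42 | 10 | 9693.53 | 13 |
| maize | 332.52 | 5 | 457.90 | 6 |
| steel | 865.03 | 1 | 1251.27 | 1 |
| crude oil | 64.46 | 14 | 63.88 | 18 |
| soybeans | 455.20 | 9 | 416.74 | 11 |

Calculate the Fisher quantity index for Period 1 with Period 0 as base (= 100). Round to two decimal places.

129.15

Laspeyres component (base-period weights):
ΣP(Period 0)Q(Period 1) = 8349.42×13 + 332.52×6 + 865.03×1 + 64.46×18 + 455.20×11 = 108542.46 + 1995.12 + 865.03 + 1160.28 + 5007.2 = 117570.09
ΣP(Period 0)Q(Period 0) = 8349.42×10 + 332.52×5 + 865.03×1 + 64.46×14 + 455.20×9 = 83494.2 + 1662.6 + 865.03 + 902.44 + 4096.8 = 91021.07
L = 117570.09 / 91021.07 × 100 = 129.1680
Paasche component (current-period weights):
ΣP(Period 1)Q(Period 1) = 9693.53×13 + 457.90×6 + 1251.27×1 + 63.88×18 + 416.74×11 = 126015.89 + 2747.4 + 1251.27 + 1149.84 + 4584.14 = 135748.54
ΣP(Period 1)Q(Period 0) = 9693.53×10 + 457.90×5 + 1251.27×1 + 63.88×14 + 416.74×9 = 96935.3 + 2289.5 + 1251.27 + 894.32 + 3750.66 = 105121.05
P = 135748.54 / 105121.05 × 100 = 129.1354
Fisher = √(L × P) = √(129.1680 × 129.1354) = 129.1517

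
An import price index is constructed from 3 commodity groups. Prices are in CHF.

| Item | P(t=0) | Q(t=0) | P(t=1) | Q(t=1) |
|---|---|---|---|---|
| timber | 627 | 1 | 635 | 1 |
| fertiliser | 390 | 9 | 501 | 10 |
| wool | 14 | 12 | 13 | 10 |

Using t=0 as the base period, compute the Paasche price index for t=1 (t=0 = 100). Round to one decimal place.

Paasche price index uses current-period quantities as weights.
ΣP(t=1)·Q(t=1) = 635×1 + 501×10 + 13×10 = 635 + 5010 + 130 = 5775
ΣP(t=0)·Q(t=1) = 627×1 + 390×10 + 14×10 = 627 + 3900 + 140 = 4667
Index = 5775 / 4667 × 100 = 123.7412

123.7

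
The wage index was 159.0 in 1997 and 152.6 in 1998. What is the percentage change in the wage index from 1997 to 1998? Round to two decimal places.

Change = (152.6 − 159.0) / 159.0 × 100
       = -6.4 / 159.0 × 100 = -4.0252%

-4.03%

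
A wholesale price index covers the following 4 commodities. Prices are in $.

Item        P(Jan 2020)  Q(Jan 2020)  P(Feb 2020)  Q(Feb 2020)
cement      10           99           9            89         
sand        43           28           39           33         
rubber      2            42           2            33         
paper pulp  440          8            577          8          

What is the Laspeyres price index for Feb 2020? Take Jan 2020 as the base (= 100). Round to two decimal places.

Laspeyres price index uses base-period quantities as weights.
ΣP(Feb 2020)·Q(Jan 2020) = 9×99 + 39×28 + 2×42 + 577×8 = 891 + 1092 + 84 + 4616 = 6683
ΣP(Jan 2020)·Q(Jan 2020) = 10×99 + 43×28 + 2×42 + 440×8 = 990 + 1204 + 84 + 3520 = 5798
Index = 6683 / 5798 × 100 = 115.2639

115.26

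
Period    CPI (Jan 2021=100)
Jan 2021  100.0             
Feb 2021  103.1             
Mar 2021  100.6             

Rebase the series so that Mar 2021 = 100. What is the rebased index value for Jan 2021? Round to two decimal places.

99.40

Rebased(Jan 2021) = 100.0 / 100.6 × 100 = 99.4036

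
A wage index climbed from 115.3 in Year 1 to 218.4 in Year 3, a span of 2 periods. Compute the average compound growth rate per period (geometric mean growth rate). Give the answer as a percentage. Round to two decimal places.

Growth factor = (218.4/115.3)^(1/2) = (1.894189)^(1/2) = 1.376295
Growth rate = 1.376295 − 1 = 0.376295 = 37.6295%

37.63%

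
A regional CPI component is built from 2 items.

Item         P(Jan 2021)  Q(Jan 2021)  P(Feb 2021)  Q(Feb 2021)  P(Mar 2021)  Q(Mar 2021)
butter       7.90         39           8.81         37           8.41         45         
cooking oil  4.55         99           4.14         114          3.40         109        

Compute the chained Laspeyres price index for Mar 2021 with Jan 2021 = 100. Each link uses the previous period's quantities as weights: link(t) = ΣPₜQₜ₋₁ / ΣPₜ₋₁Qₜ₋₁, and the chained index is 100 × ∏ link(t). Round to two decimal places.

Link Jan 2021→Feb 2021:
ΣP(Feb 2021)Q(Jan 2021) = 8.81×39 + 4.14×99 = 343.59 + 409.86 = 753.45
ΣP(Jan 2021)Q(Jan 2021) = 7.90×39 + 4.55×99 = 308.1 + 450.45 = 758.55
link = 753.45/758.55 = 0.993277
Link Feb 2021→Mar 2021:
ΣP(Mar 2021)Q(Feb 2021) = 8.41×37 + 3.40×114 = 311.17 + 387.6 = 698.77
ΣP(Feb 2021)Q(Feb 2021) = 8.81×37 + 4.14×114 = 325.97 + 471.96 = 797.93
link = 698.77/797.93 = 0.875728
Chained index = 100 × 0.993277 × 0.875728 = 86.9841

86.98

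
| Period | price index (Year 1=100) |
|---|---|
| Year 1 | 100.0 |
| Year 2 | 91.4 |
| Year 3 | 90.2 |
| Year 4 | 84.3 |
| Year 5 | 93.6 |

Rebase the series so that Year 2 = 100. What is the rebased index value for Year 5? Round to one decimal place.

102.4

Rebased(Year 5) = 93.6 / 91.4 × 100 = 102.4070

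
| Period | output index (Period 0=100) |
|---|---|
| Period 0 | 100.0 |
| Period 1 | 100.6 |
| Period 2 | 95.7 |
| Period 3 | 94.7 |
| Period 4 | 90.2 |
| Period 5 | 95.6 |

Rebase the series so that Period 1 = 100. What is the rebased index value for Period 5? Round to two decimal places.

Rebased(Period 5) = 95.6 / 100.6 × 100 = 95.0298

95.03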